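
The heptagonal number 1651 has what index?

Set n(5n−3)/2 = 1651, giving 5n² − 3n − 3302 = 0.
The discriminant is 9 + 40·1651 = 66049, and √66049 = 257.
So n = (3 + 257) / 10 = 260/10 = 26.

26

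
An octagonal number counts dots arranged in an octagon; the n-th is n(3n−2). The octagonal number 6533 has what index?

47

Set n(3n−2) = 6533, giving 3n² − 2n − 6533 = 0.
The discriminant is 4 + 12·6533 = 78400, and √78400 = 280.
So n = (2 + 280) / 6 = 282/6 = 47.
Check: 47·(3·47 − 2) = 6533. ✓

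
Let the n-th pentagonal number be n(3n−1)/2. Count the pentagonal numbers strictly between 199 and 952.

The n-th pentagonal number is n(3n−1)/2.
Smallest index with value > 199: n = 12 (giving 210).
Largest index with value < 952: n = 25 (giving 925).
Indices 12 through 25: 14 terms.

14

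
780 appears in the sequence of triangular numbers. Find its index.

Set n(n+1)/2 = 780, giving n² + n − 1560 = 0.
The discriminant is 1 + 8·780 = 6241, and √6241 = 79.
So n = (-1 + 79) / 2 = 78/2 = 39.

39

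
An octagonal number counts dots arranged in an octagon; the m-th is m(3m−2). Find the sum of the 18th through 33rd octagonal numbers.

Σ i(3i−2) = 3Σi² − 2Σi over i = 18..33.
Σi = 561 − 153 = 408 and Σi² = 12529 − 1785 = 10744.
3·10744 − 2·408 = 31416.

31416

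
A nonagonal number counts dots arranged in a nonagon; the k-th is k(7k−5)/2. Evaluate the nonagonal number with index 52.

The 52nd nonagonal number is n(7n−5)/2 with n = 52.
52·(7·52 − 5)/2 = 52·359/2 = 9334.

9334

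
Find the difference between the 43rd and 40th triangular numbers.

43·44/2 = 946 and 40·41/2 = 820.
Difference: 946 − 820 = 126.

126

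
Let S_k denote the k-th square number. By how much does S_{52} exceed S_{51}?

n² − (n−1)² = 2n − 1, so 52² − 51² = 2·52 − 1 = 103.

103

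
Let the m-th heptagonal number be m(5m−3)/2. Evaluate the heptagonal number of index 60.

The 60th heptagonal number is n(5n−3)/2 with n = 60.
60·(5·60 − 3)/2 = 60·297/2 = 8910.

8910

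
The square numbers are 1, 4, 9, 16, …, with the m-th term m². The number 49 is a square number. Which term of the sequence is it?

7

We need n² = 49, so n = √49 = 7.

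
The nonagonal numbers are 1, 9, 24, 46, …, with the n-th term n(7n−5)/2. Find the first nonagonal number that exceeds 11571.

Solve n(7n−5)/2 > 11571 for integer n.
The largest n with value ≤ 11571 is 57 (since 11229 ≤ 11571 < 11629), so the first above is n = 58, value 11629.

11629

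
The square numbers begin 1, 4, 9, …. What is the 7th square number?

49

7² = 49.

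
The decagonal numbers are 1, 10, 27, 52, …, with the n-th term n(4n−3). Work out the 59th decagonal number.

13747

59·(4·59 − 3) = 59·233 = 13747.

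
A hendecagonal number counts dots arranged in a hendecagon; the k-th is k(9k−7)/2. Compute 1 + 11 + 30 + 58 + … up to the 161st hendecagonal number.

Σ i(9i−7)/2 = (9Σi² − 7Σi) / 2 over i = 1..161.
Σi = 13041 and Σi² = 1404081.
(9·1404081 − 7·13041) / 2 = 12545442/2 = 6272721.

6272721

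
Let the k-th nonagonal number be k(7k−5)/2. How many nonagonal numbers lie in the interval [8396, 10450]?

6

The n-th nonagonal number is n(7n−5)/2.
Smallest index with value ≥ 8396: n = 50 (giving 8625).
Largest index with value ≤ 10450: n = 55 (giving 10450).
Indices 50 through 55: 6 terms.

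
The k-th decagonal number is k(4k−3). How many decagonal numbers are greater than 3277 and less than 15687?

33

The n-th decagonal number is n(4n−3).
Smallest index with value > 3277: n = 30 (giving 3510).
Largest index with value < 15687: n = 62 (giving 15190).
Indices 30 through 62: 33 terms.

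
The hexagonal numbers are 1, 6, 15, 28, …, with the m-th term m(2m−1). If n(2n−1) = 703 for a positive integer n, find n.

Set n(2n−1) = 703, giving 2n² − n − 703 = 0.
The discriminant is 1 + 8·703 = 5625, and √5625 = 75.
So n = (1 + 75) / 4 = 76/4 = 19.

19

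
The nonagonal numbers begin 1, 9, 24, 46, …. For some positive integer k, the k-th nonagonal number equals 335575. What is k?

Set n(7n−5)/2 = 335575, giving 7n² − 5n − 671150 = 0.
So n = (5 + 4335) / 14 = 4340/14 = 310.
Check: 310·(7·310 − 5)/2 = 335575. ✓

310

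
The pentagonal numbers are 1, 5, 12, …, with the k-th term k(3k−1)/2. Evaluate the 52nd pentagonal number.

4030

The 52nd pentagonal number is n(3n−1)/2 with n = 52.
52·(3·52 − 1)/2 = 52·155/2 = 4030.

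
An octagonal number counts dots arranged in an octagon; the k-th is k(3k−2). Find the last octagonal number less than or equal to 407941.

407745

Solve n(3n−2) ≤ 407941 for integer n.
n = 369 gives 407745 ≤ 407941, while n = 370 gives 409960 > 407941; so the answer is 407745.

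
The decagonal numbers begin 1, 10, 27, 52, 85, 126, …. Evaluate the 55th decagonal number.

11935

The 55th decagonal number is n(4n−3) with n = 55.
55·(4·55 − 3) = 55·217 = 11935.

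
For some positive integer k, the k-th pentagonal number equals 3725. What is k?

50

Set n(3n−1)/2 = 3725, giving 3n² − n − 7450 = 0.
The discriminant is 1 + 24·3725 = 89401, and √89401 = 299.
So n = (1 + 299) / 6 = 300/6 = 50.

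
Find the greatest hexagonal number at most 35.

28

Solve n(2n−1) ≤ 35 for integer n.
n = 4 gives 28 ≤ 35, while n = 5 gives 45 > 35; so the answer is 28.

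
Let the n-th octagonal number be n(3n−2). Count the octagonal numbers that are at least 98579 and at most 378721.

The n-th octagonal number is n(3n−2).
Smallest index with value ≥ 98579: n = 182 (giving 99008).
Largest index with value ≤ 378721: n = 355 (giving 377365).
Indices 182 through 355: 174 terms.

174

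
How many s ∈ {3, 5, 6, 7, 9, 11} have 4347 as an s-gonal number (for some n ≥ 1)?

s = 3: P(3, 92) = 4278 and P(3, 93) = 4371; 4347 is not s-gonal.
s = 5: P(5, 54) = 4347. ✓
s = 6: P(6, 46) = 4186 and P(6, 47) = 4371; 4347 is not s-gonal.
s = 7: P(7, 42) = 4347. ✓
s = 9: P(9, 35) = 4200 and P(9, 36) = 4446; 4347 is not s-gonal.
s = 11: P(11, 31) = 4216 and P(11, 32) = 4496; 4347 is not s-gonal.
Hits: s ∈ {5, 7} → 2.

2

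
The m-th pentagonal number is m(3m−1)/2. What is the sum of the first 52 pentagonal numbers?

Σ i(3i−1)/2 = (3Σi² − Σi) / 2 over i = 1..52.
Σi = 1378 and Σi² = 48230.
(3·48230 − 1·1378) / 2 = 143312/2 = 71656.

71656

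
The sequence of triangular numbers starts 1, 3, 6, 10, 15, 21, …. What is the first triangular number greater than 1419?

Solve n(n+1)/2 > 1419 for integer n.
The largest n with value ≤ 1419 is 52 (since 1378 ≤ 1419 < 1431), so the first above is n = 53, value 1431.

1431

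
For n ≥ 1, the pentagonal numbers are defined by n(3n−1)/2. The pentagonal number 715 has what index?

22

Set n(3n−1)/2 = 715, giving 3n² − n − 1430 = 0.
The discriminant is 1 + 24·715 = 17161, and √17161 = 131.
So n = (1 + 131) / 6 = 132/6 = 22.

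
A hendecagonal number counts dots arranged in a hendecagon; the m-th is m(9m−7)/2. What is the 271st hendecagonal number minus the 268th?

7266

271·(9·271 − 7)/2 = 329536 and 268·(9·268 − 7)/2 = 322270.
Difference: 329536 − 322270 = 7266.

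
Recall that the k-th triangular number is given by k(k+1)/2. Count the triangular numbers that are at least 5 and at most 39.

The n-th triangular number is n(n+1)/2.
Smallest index with value ≥ 5: n = 3 (giving 6).
Largest index with value ≤ 39: n = 8 (giving 36).
Indices 3 through 8: 6 terms.

6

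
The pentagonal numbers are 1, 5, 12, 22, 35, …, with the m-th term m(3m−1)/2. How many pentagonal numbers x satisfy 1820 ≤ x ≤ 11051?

52

The n-th pentagonal number is n(3n−1)/2.
Smallest index with value ≥ 1820: n = 35 (giving 1820).
Largest index with value ≤ 11051: n = 86 (giving 11051).
Indices 35 through 86: 52 terms.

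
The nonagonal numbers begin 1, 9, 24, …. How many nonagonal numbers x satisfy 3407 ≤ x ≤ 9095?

20

The n-th nonagonal number is n(7n−5)/2.
Smallest index with value ≥ 3407: n = 32 (giving 3504).
Largest index with value ≤ 9095: n = 51 (giving 8976).
Indices 32 through 51: 20 terms.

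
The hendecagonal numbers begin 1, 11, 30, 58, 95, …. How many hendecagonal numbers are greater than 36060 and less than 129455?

80

The n-th hendecagonal number is n(9n−7)/2.
Smallest index with value > 36060: n = 90 (giving 36135).
Largest index with value < 129455: n = 169 (giving 127933).
Indices 90 through 169: 80 terms.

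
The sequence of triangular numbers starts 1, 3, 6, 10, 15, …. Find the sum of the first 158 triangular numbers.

Σ i(i+1)/2 = (Σi² + Σi) / 2 over i = 1..158.
Σi = 12561 and Σi² = 1327279.
(1·1327279 + 1·12561) / 2 = 1339840/2 = 669920.

669920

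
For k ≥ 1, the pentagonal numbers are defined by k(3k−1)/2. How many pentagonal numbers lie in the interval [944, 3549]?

The n-th pentagonal number is n(3n−1)/2.
Smallest index with value ≥ 944: n = 26 (giving 1001).
Largest index with value ≤ 3549: n = 48 (giving 3432).
Indices 26 through 48: 23 terms.

23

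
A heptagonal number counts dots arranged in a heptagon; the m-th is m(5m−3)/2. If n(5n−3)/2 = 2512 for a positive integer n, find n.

32

Set n(5n−3)/2 = 2512, giving 5n² − 3n − 5024 = 0.
So n = (3 + 317) / 10 = 320/10 = 32.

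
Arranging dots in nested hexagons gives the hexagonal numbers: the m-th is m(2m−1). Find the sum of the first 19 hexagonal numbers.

4750

Σ i(2i−1) = 2Σi² − Σi over i = 1..19.
Σi = 190 and Σi² = 2470.
2·2470 − 1·190 = 4750.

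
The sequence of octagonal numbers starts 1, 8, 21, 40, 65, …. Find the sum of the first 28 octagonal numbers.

22330

Σ i(3i−2) = 3Σi² − 2Σi over i = 1..28.
Σi = 406 and Σi² = 7714.
3·7714 − 2·406 = 22330.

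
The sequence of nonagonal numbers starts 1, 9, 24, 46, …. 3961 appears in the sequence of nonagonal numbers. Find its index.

34

Set n(7n−5)/2 = 3961, giving 7n² − 5n − 7922 = 0.
So n = (5 + 471) / 14 = 476/14 = 34.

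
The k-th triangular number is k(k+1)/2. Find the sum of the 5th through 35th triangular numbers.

Σ i(i+1)/2 = (Σi² + Σi) / 2 over i = 5..35.
Σi = 630 − 10 = 620 and Σi² = 14910 − 30 = 14880.
(1·14880 + 1·620) / 2 = 15500/2 = 7750.

7750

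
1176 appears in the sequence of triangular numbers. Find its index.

48

Set n(n+1)/2 = 1176, giving n² + n − 2352 = 0.
So n = (-1 + 97) / 2 = 96/2 = 48.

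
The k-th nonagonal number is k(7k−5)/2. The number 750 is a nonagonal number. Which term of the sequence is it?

15

Set n(7n−5)/2 = 750, giving 7n² − 5n − 1500 = 0.
The discriminant is 25 + 56·750 = 42025, and √42025 = 205.
So n = (5 + 205) / 14 = 210/14 = 15.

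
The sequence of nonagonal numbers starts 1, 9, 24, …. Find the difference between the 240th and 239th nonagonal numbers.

Consecutive nonagonal numbers differ by 7n − 6: here 7·240 − 6 = 1674.

1674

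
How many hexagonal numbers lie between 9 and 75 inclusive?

The n-th hexagonal number is n(2n−1).
Smallest index with value ≥ 9: n = 3 (giving 15).
Largest index with value ≤ 75: n = 6 (giving 66).
Indices 3 through 6: 4 terms.

4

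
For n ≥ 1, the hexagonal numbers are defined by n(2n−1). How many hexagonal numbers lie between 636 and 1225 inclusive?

The n-th hexagonal number is n(2n−1).
Smallest index with value ≥ 636: n = 19 (giving 703).
Largest index with value ≤ 1225: n = 25 (giving 1225).
Indices 19 through 25: 7 terms.

7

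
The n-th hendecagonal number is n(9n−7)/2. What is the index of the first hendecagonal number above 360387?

284

Solve n(9n−7)/2 > 360387 for integer n.
The largest n with value ≤ 360387 is 283 (since 359410 ≤ 360387 < 361958), so the first above is n = 284, value 361958.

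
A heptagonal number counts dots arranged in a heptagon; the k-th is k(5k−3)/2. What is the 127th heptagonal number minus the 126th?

Consecutive heptagonal numbers differ by 5n − 4: here 5·127 − 4 = 631.

631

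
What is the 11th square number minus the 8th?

57

11² = 121 and 8² = 64.
Difference: 121 − 64 = 57.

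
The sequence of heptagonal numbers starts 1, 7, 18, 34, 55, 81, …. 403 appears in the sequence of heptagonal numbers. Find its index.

Set n(5n−3)/2 = 403, giving 5n² − 3n − 806 = 0.
The discriminant is 9 + 40·403 = 16129, and √16129 = 127.
So n = (3 + 127) / 10 = 130/10 = 13.

13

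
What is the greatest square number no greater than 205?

Solve n² ≤ 205 for integer n.
n = 14 gives 196 ≤ 205, while n = 15 gives 225 > 205; so the answer is 196.

196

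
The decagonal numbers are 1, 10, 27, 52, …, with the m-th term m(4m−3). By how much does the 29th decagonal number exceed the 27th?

29·(4·29 − 3) = 3277 and 27·(4·27 − 3) = 2835.
Difference: 3277 − 2835 = 442.

442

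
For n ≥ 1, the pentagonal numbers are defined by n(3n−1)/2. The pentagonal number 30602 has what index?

143

Set n(3n−1)/2 = 30602, giving 3n² − n − 61204 = 0.
The discriminant is 1 + 24·30602 = 734449, and √734449 = 857.
So n = (1 + 857) / 6 = 858/6 = 143.
Check: 143·(3·143 − 1)/2 = 30602. ✓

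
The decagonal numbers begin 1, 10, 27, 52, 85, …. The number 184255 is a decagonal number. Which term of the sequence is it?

215

Set n(4n−3) = 184255, giving 4n² − 3n − 184255 = 0.
The discriminant is 9 + 16·184255 = 2948089, and √2948089 = 1717.
So n = (3 + 1717) / 8 = 1720/8 = 215.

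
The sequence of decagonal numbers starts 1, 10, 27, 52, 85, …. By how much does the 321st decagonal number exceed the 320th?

2561

Consecutive decagonal numbers differ by 8n − 7: here 8·321 − 7 = 2561.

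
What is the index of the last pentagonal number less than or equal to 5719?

Solve n(3n−1)/2 ≤ 5719 for integer n.
n = 61 gives 5551 ≤ 5719, while n = 62 gives 5735 > 5719; so the answer is index 61.

61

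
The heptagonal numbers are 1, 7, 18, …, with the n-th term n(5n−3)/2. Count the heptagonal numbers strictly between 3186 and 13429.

37

The n-th heptagonal number is n(5n−3)/2.
Smallest index with value > 3186: n = 37 (giving 3367).
Largest index with value < 13429: n = 73 (giving 13213).
Indices 37 through 73: 37 terms.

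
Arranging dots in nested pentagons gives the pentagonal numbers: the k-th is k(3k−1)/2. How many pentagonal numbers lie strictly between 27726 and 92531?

112

The n-th pentagonal number is n(3n−1)/2.
Smallest index with value > 27726: n = 137 (giving 28085).
Largest index with value < 92531: n = 248 (giving 92132).
Indices 137 through 248: 112 terms.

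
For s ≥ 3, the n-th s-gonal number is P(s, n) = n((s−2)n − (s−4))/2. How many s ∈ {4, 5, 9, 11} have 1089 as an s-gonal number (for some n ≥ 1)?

2

s = 4: P(4, 33) = 1089. ✓
s = 5: P(5, 27) = 1080 and P(5, 28) = 1162; 1089 is not s-gonal.
s = 9: P(9, 18) = 1089. ✓
s = 11: P(11, 15) = 960 and P(11, 16) = 1096; 1089 is not s-gonal.
Hits: s ∈ {4, 9} → 2.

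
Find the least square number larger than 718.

Solve n² > 718 for integer n.
The largest n with value ≤ 718 is 26 (since 676 ≤ 718 < 729), so the first above is n = 27, value 729.

729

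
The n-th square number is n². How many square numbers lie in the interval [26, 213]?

9

The n-th square number is n².
Smallest index with value ≥ 26: n = 6 (giving 36).
Largest index with value ≤ 213: n = 14 (giving 196).
Indices 6 through 14: 9 terms.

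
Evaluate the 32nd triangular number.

528

The 32nd triangular number is n(n+1)/2 with n = 32.
32·33/2 = 1056/2 = 528.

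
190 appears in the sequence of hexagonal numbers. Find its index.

10

Set n(2n−1) = 190, giving 2n² − n − 190 = 0.
The discriminant is 1 + 8·190 = 1521, and √1521 = 39.
So n = (1 + 39) / 4 = 40/4 = 10.
Check: 10·(2·10 − 1) = 190. ✓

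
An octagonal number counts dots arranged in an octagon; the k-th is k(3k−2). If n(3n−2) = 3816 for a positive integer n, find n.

36

Set n(3n−2) = 3816, giving 3n² − 2n − 3816 = 0.
The discriminant is 4 + 12·3816 = 45796, and √45796 = 214.
So n = (2 + 214) / 6 = 216/6 = 36.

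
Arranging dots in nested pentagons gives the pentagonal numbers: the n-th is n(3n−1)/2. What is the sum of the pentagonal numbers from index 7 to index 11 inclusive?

600

Σ i(3i−1)/2 = (3Σi² − Σi) / 2 over i = 7..11.
Σi = 66 − 21 = 45 and Σi² = 506 − 91 = 415.
(3·415 − 1·45) / 2 = 1200/2 = 600.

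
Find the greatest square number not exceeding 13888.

13689

Solve n² ≤ 13888 for integer n.
n = 117 gives 13689 ≤ 13888, while n = 118 gives 13924 > 13888; so the answer is 13689.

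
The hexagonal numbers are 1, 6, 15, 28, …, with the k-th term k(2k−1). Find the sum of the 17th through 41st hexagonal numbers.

Σ i(2i−1) = 2Σi² − Σi over i = 17..41.
Σi = 861 − 136 = 725 and Σi² = 23821 − 1496 = 22325.
2·22325 − 1·725 = 43925.

43925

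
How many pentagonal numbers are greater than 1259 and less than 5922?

33

The n-th pentagonal number is n(3n−1)/2.
Smallest index with value > 1259: n = 30 (giving 1335).
Largest index with value < 5922: n = 62 (giving 5735).
Indices 30 through 62: 33 terms.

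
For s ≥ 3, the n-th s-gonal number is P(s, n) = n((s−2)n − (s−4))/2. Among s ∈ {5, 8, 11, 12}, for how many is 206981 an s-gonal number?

1

s = 5: P(5, 371) = 206276 and P(5, 372) = 207390; 206981 is not s-gonal.
s = 8: P(8, 263) = 206981. ✓
s = 11: P(11, 214) = 205333 and P(11, 215) = 207260; 206981 is not s-gonal.
s = 12: P(12, 203) = 205233 and P(12, 204) = 207264; 206981 is not s-gonal.
Hits: s ∈ {8} → 1.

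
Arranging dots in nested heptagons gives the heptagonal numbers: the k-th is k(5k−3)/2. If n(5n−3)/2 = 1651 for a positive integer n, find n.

26

Set n(5n−3)/2 = 1651, giving 5n² − 3n − 3302 = 0.
The discriminant is 9 + 40·1651 = 66049, and √66049 = 257.
So n = (3 + 257) / 10 = 260/10 = 26.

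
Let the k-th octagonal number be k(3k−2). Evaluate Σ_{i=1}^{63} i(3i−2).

252000

Σ i(3i−2) = 3Σi² − 2Σi over i = 1..63.
Σi = 2016 and Σi² = 85344.
3·85344 − 2·2016 = 252000.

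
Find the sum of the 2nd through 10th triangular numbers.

Σ i(i+1)/2 = (Σi² + Σi) / 2 over i = 2..10.
Σi = 55 − 1 = 54 and Σi² = 385 − 1 = 384.
(1·384 + 1·54) / 2 = 438/2 = 219.

219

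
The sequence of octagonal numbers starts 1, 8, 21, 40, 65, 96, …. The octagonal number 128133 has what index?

207

Set n(3n−2) = 128133, giving 3n² − 2n − 128133 = 0.
The discriminant is 4 + 12·128133 = 1537600, and √1537600 = 1240.
So n = (2 + 1240) / 6 = 1242/6 = 207.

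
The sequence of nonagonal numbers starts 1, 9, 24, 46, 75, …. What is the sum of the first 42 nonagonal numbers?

Σ i(7i−5)/2 = (7Σi² − 5Σi) / 2 over i = 1..42.
Σi = 903 and Σi² = 25585.
(7·25585 − 5·903) / 2 = 174580/2 = 87290.

87290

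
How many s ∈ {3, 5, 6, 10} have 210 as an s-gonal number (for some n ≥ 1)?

2

s = 3: P(3, 20) = 210. ✓
s = 5: P(5, 12) = 210. ✓
s = 6: P(6, 10) = 190 and P(6, 11) = 231; 210 is not s-gonal.
s = 10: P(10, 7) = 175 and P(10, 8) = 232; 210 is not s-gonal.
Hits: s ∈ {3, 5} → 2.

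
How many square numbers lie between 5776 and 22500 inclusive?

75

The n-th square number is n².
Smallest index with value ≥ 5776: n = 76 (giving 5776).
Largest index with value ≤ 22500: n = 150 (giving 22500).
Indices 76 through 150: 75 terms.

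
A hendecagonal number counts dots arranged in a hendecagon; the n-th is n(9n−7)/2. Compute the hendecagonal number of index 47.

9776

The 47th hendecagonal number is n(9n−7)/2 with n = 47.
47·(9·47 − 7)/2 = 47·416/2 = 47·208 = 9776.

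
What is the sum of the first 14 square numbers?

1015

Σ_{i=1}^{14} i² = 14·15·29/6 = 1015.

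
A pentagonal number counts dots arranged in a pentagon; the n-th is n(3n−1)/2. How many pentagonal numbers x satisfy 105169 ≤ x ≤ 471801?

The n-th pentagonal number is n(3n−1)/2.
Smallest index with value ≥ 105169: n = 265 (giving 105205).
Largest index with value ≤ 471801: n = 561 (giving 471801).
Indices 265 through 561: 297 terms.

297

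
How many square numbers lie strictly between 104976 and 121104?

The n-th square number is n².
Smallest index with value > 104976: n = 325 (giving 105625).
Largest index with value < 121104: n = 347 (giving 120409).
Indices 325 through 347: 23 terms.

23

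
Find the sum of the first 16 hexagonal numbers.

Σ i(2i−1) = 2Σi² − Σi over i = 1..16.
Σi = 136 and Σi² = 1496.
2·1496 − 1·136 = 2856.

2856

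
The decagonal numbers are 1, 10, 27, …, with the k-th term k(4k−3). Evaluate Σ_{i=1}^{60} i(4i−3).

Σ i(4i−3) = 4Σi² − 3Σi over i = 1..60.
Σi = 1830 and Σi² = 73810.
4·73810 − 3·1830 = 289750.

289750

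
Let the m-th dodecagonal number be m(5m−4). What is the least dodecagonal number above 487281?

488593

Solve n(5n−4) > 487281 for integer n.
The largest n with value ≤ 487281 is 312 (since 485472 ≤ 487281 < 488593), so the first above is n = 313, value 488593.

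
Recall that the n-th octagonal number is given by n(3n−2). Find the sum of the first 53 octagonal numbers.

150255

Σ i(3i−2) = 3Σi² − 2Σi over i = 1..53.
Σi = 1431 and Σi² = 51039.
3·51039 − 2·1431 = 150255.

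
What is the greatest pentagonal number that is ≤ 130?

117

Solve n(3n−1)/2 ≤ 130 for integer n.
n = 9 gives 117 ≤ 130, while n = 10 gives 145 > 130; so the answer is 117.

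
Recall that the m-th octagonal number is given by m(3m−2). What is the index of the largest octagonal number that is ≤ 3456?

34

Solve n(3n−2) ≤ 3456 for integer n.
n = 34 gives 3400 ≤ 3456, while n = 35 gives 3605 > 3456; so the answer is index 34.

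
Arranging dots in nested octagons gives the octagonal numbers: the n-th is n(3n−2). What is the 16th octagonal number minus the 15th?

Consecutive octagonal numbers differ by 6n − 5: here 6·16 − 5 = 91.

91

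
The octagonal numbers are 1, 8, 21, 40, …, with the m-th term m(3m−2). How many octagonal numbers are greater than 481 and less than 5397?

29

The n-th octagonal number is n(3n−2).
Smallest index with value > 481: n = 14 (giving 560).
Largest index with value < 5397: n = 42 (giving 5208).
Indices 14 through 42: 29 terms.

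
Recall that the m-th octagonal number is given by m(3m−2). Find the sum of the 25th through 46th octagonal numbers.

Σ i(3i−2) = 3Σi² − 2Σi over i = 25..46.
Σi = 1081 − 300 = 781 and Σi² = 33511 − 4900 = 28611.
3·28611 − 2·781 = 84271.

84271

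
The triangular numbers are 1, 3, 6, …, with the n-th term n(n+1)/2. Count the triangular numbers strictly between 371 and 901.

15

The n-th triangular number is n(n+1)/2.
Smallest index with value > 371: n = 27 (giving 378).
Largest index with value < 901: n = 41 (giving 861).
Indices 27 through 41: 15 terms.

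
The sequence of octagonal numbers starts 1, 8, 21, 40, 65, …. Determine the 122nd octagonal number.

The 122nd octagonal number is n(3n−2) with n = 122.
122·(3·122 − 2) = 122·364 = 44408.

44408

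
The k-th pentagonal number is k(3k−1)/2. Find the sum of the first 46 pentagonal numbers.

Σ i(3i−1)/2 = (3Σi² − Σi) / 2 over i = 1..46.
Σi = 1081 and Σi² = 33511.
(3·33511 − 1·1081) / 2 = 99452/2 = 49726.

49726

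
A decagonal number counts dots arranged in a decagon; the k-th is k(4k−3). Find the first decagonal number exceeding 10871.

11077

Solve n(4n−3) > 10871 for integer n.
The largest n with value ≤ 10871 is 52 (since 10660 ≤ 10871 < 11077), so the first above is n = 53, value 11077.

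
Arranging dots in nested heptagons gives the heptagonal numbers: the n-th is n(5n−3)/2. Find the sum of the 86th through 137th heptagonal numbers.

1636778

Σ i(5i−3)/2 = (5Σi² − 3Σi) / 2 over i = 86..137.
Σi = 9453 − 3655 = 5798 and Σi² = 866525 − 208335 = 658190.
(5·658190 − 3·5798) / 2 = 3273556/2 = 1636778.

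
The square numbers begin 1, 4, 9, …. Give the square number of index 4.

16

The 4th square number is n² with n = 4.
4² = 16.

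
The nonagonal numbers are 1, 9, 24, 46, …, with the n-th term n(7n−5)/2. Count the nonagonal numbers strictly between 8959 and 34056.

The n-th nonagonal number is n(7n−5)/2.
Smallest index with value > 8959: n = 51 (giving 8976).
Largest index with value < 34056: n = 98 (giving 33369).
Indices 51 through 98: 48 terms.

48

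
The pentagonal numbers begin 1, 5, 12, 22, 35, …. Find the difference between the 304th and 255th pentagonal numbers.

41062

304·(3·304 − 1)/2 = 138472 and 255·(3·255 − 1)/2 = 97410.
Difference: 138472 − 97410 = 41062.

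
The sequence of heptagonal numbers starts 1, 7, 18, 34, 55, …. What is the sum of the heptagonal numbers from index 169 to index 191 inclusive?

1859320

Σ i(5i−3)/2 = (5Σi² − 3Σi) / 2 over i = 169..191.
Σi = 18336 − 14196 = 4140 and Σi² = 2340896 − 1594684 = 746212.
(5·746212 − 3·4140) / 2 = 3718640/2 = 1859320.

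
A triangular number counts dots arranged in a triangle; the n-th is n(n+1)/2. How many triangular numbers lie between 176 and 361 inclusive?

The n-th triangular number is n(n+1)/2.
Smallest index with value ≥ 176: n = 19 (giving 190).
Largest index with value ≤ 361: n = 26 (giving 351).
Indices 19 through 26: 8 terms.

8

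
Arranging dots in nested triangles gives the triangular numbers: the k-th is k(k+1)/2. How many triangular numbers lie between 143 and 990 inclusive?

28

The n-th triangular number is n(n+1)/2.
Smallest index with value ≥ 143: n = 17 (giving 153).
Largest index with value ≤ 990: n = 44 (giving 990).
Indices 17 through 44: 28 terms.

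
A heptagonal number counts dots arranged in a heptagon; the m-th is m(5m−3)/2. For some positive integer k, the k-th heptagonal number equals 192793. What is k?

278

Set n(5n−3)/2 = 192793, giving 5n² − 3n − 385586 = 0.
So n = (3 + 2777) / 10 = 2780/10 = 278.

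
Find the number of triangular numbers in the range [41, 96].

The n-th triangular number is n(n+1)/2.
Smallest index with value ≥ 41: n = 9 (giving 45).
Largest index with value ≤ 96: n = 13 (giving 91).
Indices 9 through 13: 5 terms.

5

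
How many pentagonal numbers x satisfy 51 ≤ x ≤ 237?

The n-th pentagonal number is n(3n−1)/2.
Smallest index with value ≥ 51: n = 6 (giving 51).
Largest index with value ≤ 237: n = 12 (giving 210).
Indices 6 through 12: 7 terms.

7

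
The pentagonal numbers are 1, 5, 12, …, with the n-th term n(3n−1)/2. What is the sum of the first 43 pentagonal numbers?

40678

Σ i(3i−1)/2 = (3Σi² − Σi) / 2 over i = 1..43.
Σi = 946 and Σi² = 27434.
(3·27434 − 1·946) / 2 = 81356/2 = 40678.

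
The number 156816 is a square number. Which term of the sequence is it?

396

We need n² = 156816, so n = √156816 = 396.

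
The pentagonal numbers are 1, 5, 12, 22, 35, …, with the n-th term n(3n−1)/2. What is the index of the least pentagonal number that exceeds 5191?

Solve n(3n−1)/2 > 5191 for integer n.
The largest n with value ≤ 5191 is 58 (since 5017 ≤ 5191 < 5192), so the first above is n = 59, value 5192.

59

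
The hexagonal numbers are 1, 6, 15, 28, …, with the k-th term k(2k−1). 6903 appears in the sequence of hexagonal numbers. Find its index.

59

Set n(2n−1) = 6903, giving 2n² − n − 6903 = 0.
So n = (1 + 235) / 4 = 236/4 = 59.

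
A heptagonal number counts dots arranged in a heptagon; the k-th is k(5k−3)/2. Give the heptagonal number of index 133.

44023

133·(5·133 − 3)/2 = 133·662/2 = 133·331 = 44023.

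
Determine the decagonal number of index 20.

1540

The 20th decagonal number is n(4n−3) with n = 20.
20·(4·20 − 3) = 20·77 = 1540.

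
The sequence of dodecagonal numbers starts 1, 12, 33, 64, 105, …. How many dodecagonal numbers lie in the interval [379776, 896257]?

148

The n-th dodecagonal number is n(5n−4).
Smallest index with value ≥ 379776: n = 276 (giving 379776).
Largest index with value ≤ 896257: n = 423 (giving 892953).
Indices 276 through 423: 148 terms.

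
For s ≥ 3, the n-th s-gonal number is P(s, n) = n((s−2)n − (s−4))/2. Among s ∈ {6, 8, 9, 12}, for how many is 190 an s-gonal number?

1

s = 6: P(6, 10) = 190. ✓
s = 8: P(8, 8) = 176 and P(8, 9) = 225; 190 is not s-gonal.
s = 9: P(9, 7) = 154 and P(9, 8) = 204; 190 is not s-gonal.
s = 12: P(12, 6) = 156 and P(12, 7) = 217; 190 is not s-gonal.
Hits: s ∈ {6} → 1.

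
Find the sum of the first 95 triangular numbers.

147440

Σ i(i+1)/2 = (Σi² + Σi) / 2 over i = 1..95.
Σi = 4560 and Σi² = 290320.
(1·290320 + 1·4560) / 2 = 294880/2 = 147440.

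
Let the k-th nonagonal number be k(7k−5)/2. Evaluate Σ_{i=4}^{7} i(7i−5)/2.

386

Σ i(7i−5)/2 = (7Σi² − 5Σi) / 2 over i = 4..7.
Σi = 28 − 6 = 22 and Σi² = 140 − 14 = 126.
(7·126 − 5·22) / 2 = 772/2 = 386.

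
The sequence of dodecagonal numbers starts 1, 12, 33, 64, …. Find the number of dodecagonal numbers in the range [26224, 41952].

20

The n-th dodecagonal number is n(5n−4).
Smallest index with value ≥ 26224: n = 73 (giving 26353).
Largest index with value ≤ 41952: n = 92 (giving 41952).
Indices 73 through 92: 20 terms.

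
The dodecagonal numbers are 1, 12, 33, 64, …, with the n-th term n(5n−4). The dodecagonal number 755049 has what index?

389

Set n(5n−4) = 755049, giving 5n² − 4n − 755049 = 0.
The discriminant is 16 + 20·755049 = 15100996, and √15100996 = 3886.
So n = (4 + 3886) / 10 = 3890/10 = 389.
Check: 389·(5·389 − 4) = 755049. ✓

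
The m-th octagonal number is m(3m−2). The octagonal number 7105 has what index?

Set n(3n−2) = 7105, giving 3n² − 2n − 7105 = 0.
The discriminant is 4 + 12·7105 = 85264, and √85264 = 292.
So n = (2 + 292) / 6 = 294/6 = 49.

49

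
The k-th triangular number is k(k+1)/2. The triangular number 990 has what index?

Set n(n+1)/2 = 990, giving n² + n − 1980 = 0.
The discriminant is 1 + 8·990 = 7921, and √7921 = 89.
So n = (-1 + 89) / 2 = 88/2 = 44.
Check: 44·45/2 = 990. ✓

44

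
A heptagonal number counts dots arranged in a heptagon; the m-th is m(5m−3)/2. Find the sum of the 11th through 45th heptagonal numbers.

Σ i(5i−3)/2 = (5Σi² − 3Σi) / 2 over i = 11..45.
Σi = 1035 − 55 = 980 and Σi² = 31395 − 385 = 31010.
(5·31010 − 3·980) / 2 = 152110/2 = 76055.

76055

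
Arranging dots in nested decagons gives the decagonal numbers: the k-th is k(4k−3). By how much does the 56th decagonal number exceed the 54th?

874

56·(4·56 − 3) = 12376 and 54·(4·54 − 3) = 11502.
Difference: 12376 − 11502 = 874.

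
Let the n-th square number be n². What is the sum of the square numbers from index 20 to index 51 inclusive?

43056

Σ_{i=20}^{51} i² = 45526 − 2470 = 43056.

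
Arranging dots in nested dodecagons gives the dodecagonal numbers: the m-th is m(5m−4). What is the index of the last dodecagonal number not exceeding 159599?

179

Solve n(5n−4) ≤ 159599 for integer n.
n = 179 gives 159489 ≤ 159599, while n = 180 gives 161280 > 159599; so the answer is index 179.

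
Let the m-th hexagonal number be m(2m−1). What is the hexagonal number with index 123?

30135

The 123rd hexagonal number is n(2n−1) with n = 123.
123·(2·123 − 1) = 123·245 = 30135.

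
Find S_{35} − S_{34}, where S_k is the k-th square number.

n² − (n−1)² = 2n − 1, so 35² − 34² = 2·35 − 1 = 69.

69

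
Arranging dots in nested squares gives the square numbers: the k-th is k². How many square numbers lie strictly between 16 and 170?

9

The n-th square number is n².
Smallest index with value > 16: n = 5 (giving 25).
Largest index with value < 170: n = 13 (giving 169).
Indices 5 through 13: 9 terms.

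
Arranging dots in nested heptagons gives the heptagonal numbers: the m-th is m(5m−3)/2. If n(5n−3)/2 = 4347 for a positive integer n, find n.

Set n(5n−3)/2 = 4347, giving 5n² − 3n − 8694 = 0.
The discriminant is 9 + 40·4347 = 173889, and √173889 = 417.
So n = (3 + 417) / 10 = 420/10 = 42.

42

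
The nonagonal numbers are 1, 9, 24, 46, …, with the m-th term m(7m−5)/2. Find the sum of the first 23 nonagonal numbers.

14444

Σ i(7i−5)/2 = (7Σi² − 5Σi) / 2 over i = 1..23.
Σi = 276 and Σi² = 4324.
(7·4324 − 5·276) / 2 = 28888/2 = 14444.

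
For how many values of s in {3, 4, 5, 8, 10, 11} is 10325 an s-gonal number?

1

s = 3: P(3, 143) = 10296 and P(3, 144) = 10440; 10325 is not s-gonal.
s = 4: P(4, 101) = 10201 and P(4, 102) = 10404; 10325 is not s-gonal.
s = 5: P(5, 83) = 10292 and P(5, 84) = 10542; 10325 is not s-gonal.
s = 8: P(8, 59) = 10325. ✓
s = 10: P(10, 51) = 10251 and P(10, 52) = 10660; 10325 is not s-gonal.
s = 11: P(11, 48) = 10200 and P(11, 49) = 10633; 10325 is not s-gonal.
Hits: s ∈ {8} → 1.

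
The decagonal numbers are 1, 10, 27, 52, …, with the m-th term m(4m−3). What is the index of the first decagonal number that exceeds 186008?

Solve n(4n−3) > 186008 for integer n.
The largest n with value ≤ 186008 is 216 (since 185976 ≤ 186008 < 187705), so the first above is n = 217, value 187705.

217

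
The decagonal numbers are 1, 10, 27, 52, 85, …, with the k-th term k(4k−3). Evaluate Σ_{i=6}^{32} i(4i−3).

44001

Σ i(4i−3) = 4Σi² − 3Σi over i = 6..32.
Σi = 528 − 15 = 513 and Σi² = 11440 − 55 = 11385.
4·11385 − 3·513 = 44001.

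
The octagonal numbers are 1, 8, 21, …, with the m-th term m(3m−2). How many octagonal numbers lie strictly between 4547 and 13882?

The n-th octagonal number is n(3n−2).
Smallest index with value > 4547: n = 40 (giving 4720).
Largest index with value < 13882: n = 68 (giving 13736).
Indices 40 through 68: 29 terms.

29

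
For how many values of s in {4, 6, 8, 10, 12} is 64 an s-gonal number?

2

s = 4: P(4, 8) = 64. ✓
s = 6: P(6, 5) = 45 and P(6, 6) = 66; 64 is not s-gonal.
s = 8: P(8, 4) = 40 and P(8, 5) = 65; 64 is not s-gonal.
s = 10: P(10, 4) = 52 and P(10, 5) = 85; 64 is not s-gonal.
s = 12: P(12, 4) = 64. ✓
Hits: s ∈ {4, 12} → 2.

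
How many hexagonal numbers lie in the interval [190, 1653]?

The n-th hexagonal number is n(2n−1).
Smallest index with value ≥ 190: n = 10 (giving 190).
Largest index with value ≤ 1653: n = 29 (giving 1653).
Indices 10 through 29: 20 terms.

20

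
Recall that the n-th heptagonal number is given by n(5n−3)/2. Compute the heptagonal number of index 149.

149·(5·149 − 3)/2 = 149·742/2 = 149·371 = 55279.

55279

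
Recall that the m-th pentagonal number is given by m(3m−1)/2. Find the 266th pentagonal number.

The 266th pentagonal number is n(3n−1)/2 with n = 266.
266·(3·266 − 1)/2 = 266·797/2 = 106001.

106001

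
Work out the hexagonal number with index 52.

The 52nd hexagonal number is n(2n−1) with n = 52.
52·(2·52 − 1) = 52·103 = 5356.

5356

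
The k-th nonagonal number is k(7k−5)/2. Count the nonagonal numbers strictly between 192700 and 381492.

95

The n-th nonagonal number is n(7n−5)/2.
Smallest index with value > 192700: n = 236 (giving 194346).
Largest index with value < 381492: n = 330 (giving 380325).
Indices 236 through 330: 95 terms.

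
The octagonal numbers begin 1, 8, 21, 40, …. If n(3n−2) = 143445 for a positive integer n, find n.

219

Set n(3n−2) = 143445, giving 3n² − 2n − 143445 = 0.
So n = (2 + 1312) / 6 = 1314/6 = 219.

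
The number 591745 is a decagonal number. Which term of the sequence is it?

385

Set n(4n−3) = 591745, giving 4n² − 3n − 591745 = 0.
The discriminant is 9 + 16·591745 = 9467929, and √9467929 = 3077.
So n = (3 + 3077) / 8 = 3080/8 = 385.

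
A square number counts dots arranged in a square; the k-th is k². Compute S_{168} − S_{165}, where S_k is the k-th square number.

168² = 28224 and 165² = 27225.
Difference: 28224 − 27225 = 999.

999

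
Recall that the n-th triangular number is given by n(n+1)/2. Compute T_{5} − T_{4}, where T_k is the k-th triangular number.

Consecutive triangular numbers differ by n: T_{5} − T_{4} = 5.

5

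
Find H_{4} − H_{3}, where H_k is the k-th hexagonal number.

13

Consecutive hexagonal numbers differ by 4n − 3: here 4·4 − 3 = 13.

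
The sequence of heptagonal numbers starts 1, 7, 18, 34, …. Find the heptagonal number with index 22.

1177

22·(5·22 − 3)/2 = 22·107/2 = 1177.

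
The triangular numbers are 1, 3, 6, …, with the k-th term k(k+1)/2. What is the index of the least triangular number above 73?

12

Solve n(n+1)/2 > 73 for integer n.
The largest n with value ≤ 73 is 11 (since 66 ≤ 73 < 78), so the first above is n = 12, value 78.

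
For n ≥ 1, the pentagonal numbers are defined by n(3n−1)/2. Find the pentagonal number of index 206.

206·(3·206 − 1)/2 = 206·617/2 = 63551.

63551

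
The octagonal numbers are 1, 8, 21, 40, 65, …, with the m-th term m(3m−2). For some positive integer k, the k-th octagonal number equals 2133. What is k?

27

Set n(3n−2) = 2133, giving 3n² − 2n − 2133 = 0.
So n = (2 + 160) / 6 = 162/6 = 27.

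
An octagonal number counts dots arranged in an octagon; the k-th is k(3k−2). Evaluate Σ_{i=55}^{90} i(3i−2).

574110

Σ i(3i−2) = 3Σi² − 2Σi over i = 55..90.
Σi = 4095 − 1485 = 2610 and Σi² = 247065 − 53955 = 193110.
3·193110 − 2·2610 = 574110.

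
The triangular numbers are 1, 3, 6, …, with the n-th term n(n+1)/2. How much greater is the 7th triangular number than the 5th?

7·8/2 = 28 and 5·6/2 = 15.
Difference: 28 − 15 = 13.

13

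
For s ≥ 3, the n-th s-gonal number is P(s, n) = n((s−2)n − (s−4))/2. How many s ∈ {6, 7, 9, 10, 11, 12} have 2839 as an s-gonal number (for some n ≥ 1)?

s = 6: P(6, 37) = 2701 and P(6, 38) = 2850; 2839 is not s-gonal.
s = 7: P(7, 34) = 2839. ✓
s = 9: P(9, 28) = 2674 and P(9, 29) = 2871; 2839 is not s-gonal.
s = 10: P(10, 27) = 2835 and P(10, 28) = 3052; 2839 is not s-gonal.
s = 11: P(11, 25) = 2725 and P(11, 26) = 2951; 2839 is not s-gonal.
s = 12: P(12, 24) = 2784 and P(12, 25) = 3025; 2839 is not s-gonal.
Hits: s ∈ {7} → 1.

1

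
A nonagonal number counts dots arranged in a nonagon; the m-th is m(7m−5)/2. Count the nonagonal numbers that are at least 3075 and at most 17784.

The n-th nonagonal number is n(7n−5)/2.
Smallest index with value ≥ 3075: n = 30 (giving 3075).
Largest index with value ≤ 17784: n = 71 (giving 17466).
Indices 30 through 71: 42 terms.

42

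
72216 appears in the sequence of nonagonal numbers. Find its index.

Set n(7n−5)/2 = 72216, giving 7n² − 5n − 144432 = 0.
The discriminant is 25 + 56·72216 = 4044121, and √4044121 = 2011.
So n = (5 + 2011) / 14 = 2016/14 = 144.
Check: 144·(7·144 − 5)/2 = 72216. ✓

144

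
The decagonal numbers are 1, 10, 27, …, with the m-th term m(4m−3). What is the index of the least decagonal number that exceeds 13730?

Solve n(4n−3) > 13730 for integer n.
The largest n with value ≤ 13730 is 58 (since 13282 ≤ 13730 < 13747), so the first above is n = 59, value 13747.

59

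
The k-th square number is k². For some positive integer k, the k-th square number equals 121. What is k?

We need n² = 121, so n = √121 = 11.

11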